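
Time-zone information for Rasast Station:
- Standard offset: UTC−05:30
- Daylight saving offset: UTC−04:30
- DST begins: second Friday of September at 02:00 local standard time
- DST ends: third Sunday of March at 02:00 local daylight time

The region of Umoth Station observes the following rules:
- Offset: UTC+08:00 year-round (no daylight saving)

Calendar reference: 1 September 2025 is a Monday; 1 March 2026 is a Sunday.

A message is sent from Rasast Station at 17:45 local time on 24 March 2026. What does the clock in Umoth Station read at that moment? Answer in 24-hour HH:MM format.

1 September 2025 is a Monday, so the first Friday is September 5 and the second is September 12.
1 March 2026 is a Sunday, so the first Sunday is March 1 and the third is March 15.
24 March 2026 does not fall between 12 September 2025 and 15 March 2026, so daylight saving is not in effect and Rasast Station is at UTC−05:30.
17:45 Rasast Station + 5h30m = 23:15 UTC.
Umoth Station has no daylight saving, so its offset is UTC+08:00 year-round.
23:15 UTC + 8h = 07:15 Umoth Station (rolling into the next day, 25 March 2026).

07:15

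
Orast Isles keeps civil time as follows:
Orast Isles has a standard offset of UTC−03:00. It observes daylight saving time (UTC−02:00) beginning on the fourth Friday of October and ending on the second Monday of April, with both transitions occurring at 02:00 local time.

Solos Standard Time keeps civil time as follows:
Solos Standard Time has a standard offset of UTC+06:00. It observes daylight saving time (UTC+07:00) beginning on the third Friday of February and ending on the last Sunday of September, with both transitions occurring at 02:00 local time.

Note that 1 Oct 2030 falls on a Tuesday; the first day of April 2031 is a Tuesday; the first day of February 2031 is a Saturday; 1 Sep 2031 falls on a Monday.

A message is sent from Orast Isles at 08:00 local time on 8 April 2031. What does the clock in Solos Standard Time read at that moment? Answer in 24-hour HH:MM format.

17:00

1 October 2030 is a Tuesday, so the first Friday is October 4 and the fourth is October 25.
1 April 2031 is a Tuesday, so the first Monday is April 7 and the second is April 14.
8 April 2031 lies within the daylight-saving period (25 October 2030 – 14 April 2031), so Orast Isles is on daylight time, UTC−02:00.
08:00 Orast Isles + 2h = 10:00 UTC.
1 February 2031 is a Saturday, so the first Friday is February 7 and the third is February 21.
1 September 2031 is a Monday, so Sundays fall on 7, 14, 21, 28; the last is September 28.
At the standard offset (UTC+06:00), 10:00 UTC + 6h = 16:00 Solos Standard Time standard time.
The standard-time date in Solos Standard Time, 8 April 2031, lies within the daylight-saving period (21 February – 28 September), so Solos Standard Time is on daylight time, UTC+07:00.
10:00 UTC + 7h = 17:00 Solos Standard Time.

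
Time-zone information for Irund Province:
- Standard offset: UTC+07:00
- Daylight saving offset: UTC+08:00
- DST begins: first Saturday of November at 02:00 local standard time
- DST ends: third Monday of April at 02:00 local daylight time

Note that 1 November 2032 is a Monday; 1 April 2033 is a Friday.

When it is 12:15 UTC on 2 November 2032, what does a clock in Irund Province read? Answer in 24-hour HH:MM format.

19:15

1 November 2032 is a Monday, so the first Saturday is November 6.
1 April 2033 is a Friday, so the first Monday is April 4 and the third is April 18.
At the standard offset (UTC+07:00), 12:15 UTC + 7h = 19:15 Irund Province standard time.
The standard-time date in Irund Province, 2 November 2032, is outside the daylight-saving period (6 November 2032 – 18 April 2033), so Irund Province is on standard time, UTC+07:00.
12:15 UTC + 7h = 19:15 local.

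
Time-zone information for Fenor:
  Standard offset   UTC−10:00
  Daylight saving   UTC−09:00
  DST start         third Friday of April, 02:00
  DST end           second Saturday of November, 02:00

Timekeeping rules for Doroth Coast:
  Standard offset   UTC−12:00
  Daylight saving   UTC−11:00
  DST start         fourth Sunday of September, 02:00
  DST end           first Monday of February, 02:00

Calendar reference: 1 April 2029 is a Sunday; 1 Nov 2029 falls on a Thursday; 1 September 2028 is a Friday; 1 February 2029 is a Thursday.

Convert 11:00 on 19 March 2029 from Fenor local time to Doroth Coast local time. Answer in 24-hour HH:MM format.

09:00

1 April 2029 is a Sunday, so the first Friday is April 6 and the third is April 20.
1 November 2029 is a Thursday, so the first Saturday is November 3 and the second is November 10.
19 March 2029 does not fall between 20 April and 10 November, so daylight saving is not in effect and Fenor is at UTC−10:00.
11:00 Fenor + 10h = 21:00 UTC.
1 September 2028 is a Friday, so the first Sunday is September 3 and the fourth is September 24.
1 February 2029 is a Thursday, so the first Monday is February 5.
At the standard offset (UTC−12:00), 21:00 UTC − 12h = 09:00 Doroth Coast standard time.
The standard-time date in Doroth Coast, 19 March 2029, is outside the daylight-saving period (24 September 2028 – 5 February 2029), so Doroth Coast is on standard time, UTC−12:00.
21:00 UTC − 12h = 09:00 Doroth Coast.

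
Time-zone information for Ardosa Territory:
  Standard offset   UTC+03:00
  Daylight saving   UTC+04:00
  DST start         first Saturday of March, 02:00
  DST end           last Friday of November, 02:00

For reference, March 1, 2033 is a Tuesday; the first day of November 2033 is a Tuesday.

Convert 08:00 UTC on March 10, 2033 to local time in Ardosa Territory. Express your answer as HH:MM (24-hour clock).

12:00

1 March 2033 is a Tuesday, so the first Saturday is March 5.
1 November 2033 is a Tuesday, so Fridays fall on 4, 11, 18, 25; the last is November 25.
At the standard offset (UTC+03:00), 08:00 UTC + 3h = 11:00 Ardosa Territory standard time.
Daylight saving runs 5 March – 25 November; the standard-time date in Ardosa Territory, March 10, 2033, is inside that window, so Ardosa Territory is at UTC+04:00.
08:00 UTC + 4h = 12:00 local.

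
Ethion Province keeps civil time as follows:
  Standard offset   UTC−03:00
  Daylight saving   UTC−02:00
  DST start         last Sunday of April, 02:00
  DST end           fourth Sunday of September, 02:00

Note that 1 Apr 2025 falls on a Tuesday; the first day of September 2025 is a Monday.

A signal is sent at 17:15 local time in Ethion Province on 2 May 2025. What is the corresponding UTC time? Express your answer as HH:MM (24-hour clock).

1 April 2025 is a Tuesday, so Sundays fall on 6, 13, 20, 27; the last is April 27.
1 September 2025 is a Monday, so the first Sunday is September 7 and the fourth is September 28.
2 May 2025 lies within the daylight-saving period (27 April – 28 September), so Ethion Province is on daylight time, UTC−02:00.
17:15 local + 2h = 19:15 UTC.

19:15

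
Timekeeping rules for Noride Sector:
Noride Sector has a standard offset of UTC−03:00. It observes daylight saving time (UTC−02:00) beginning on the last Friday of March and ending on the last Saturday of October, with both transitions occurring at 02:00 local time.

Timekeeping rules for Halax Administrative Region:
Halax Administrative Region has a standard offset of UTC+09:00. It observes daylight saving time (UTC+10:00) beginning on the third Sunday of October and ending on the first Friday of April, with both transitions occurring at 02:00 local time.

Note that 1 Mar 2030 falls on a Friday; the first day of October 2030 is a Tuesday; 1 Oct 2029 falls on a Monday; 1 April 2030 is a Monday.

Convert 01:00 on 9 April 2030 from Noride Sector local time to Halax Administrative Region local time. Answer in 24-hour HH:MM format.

1 March 2030 is a Friday, so Fridays fall on 1, 8, 15, 22, 29; the last is March 29.
1 October 2030 is a Tuesday, so Saturdays fall on 5, 12, 19, 26; the last is October 26.
9 April 2030 lies within the daylight-saving period (29 March – 26 October), so Noride Sector is on daylight time, UTC−02:00.
01:00 Noride Sector + 2h = 03:00 UTC.
1 October 2029 is a Monday, so the first Sunday is October 7 and the third is October 21.
1 April 2030 is a Monday, so the first Friday is April 5.
At the standard offset (UTC+09:00), 03:00 UTC + 9h = 12:00 Halax Administrative Region standard time.
The standard-time date in Halax Administrative Region, 9 April 2030, is outside the daylight-saving period (21 October 2029 – 5 April 2030), so Halax Administrative Region is on standard time, UTC+09:00.
03:00 UTC + 9h = 12:00 Halax Administrative Region.

12:00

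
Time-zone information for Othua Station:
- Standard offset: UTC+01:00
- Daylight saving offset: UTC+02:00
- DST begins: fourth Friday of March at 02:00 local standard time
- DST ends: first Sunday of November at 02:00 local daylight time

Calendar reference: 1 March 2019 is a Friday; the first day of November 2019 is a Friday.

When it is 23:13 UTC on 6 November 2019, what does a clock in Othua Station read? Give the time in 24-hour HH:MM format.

1 March 2019 is a Friday, so the first Friday is March 1 and the fourth is March 22.
1 November 2019 is a Friday, so the first Sunday is November 3.
At the standard offset (UTC+01:00), 23:13 UTC + 1h = 00:13 Othua Station standard time (rolling into the next day, 7 November 2019).
The standard-time date in Othua Station, 7 November 2019, does not fall between 22 March and 3 November, so daylight saving is not in effect and Othua Station is at UTC+01:00.
23:13 UTC + 1h = 00:13 local (rolling into the next day, 7 November 2019).

00:13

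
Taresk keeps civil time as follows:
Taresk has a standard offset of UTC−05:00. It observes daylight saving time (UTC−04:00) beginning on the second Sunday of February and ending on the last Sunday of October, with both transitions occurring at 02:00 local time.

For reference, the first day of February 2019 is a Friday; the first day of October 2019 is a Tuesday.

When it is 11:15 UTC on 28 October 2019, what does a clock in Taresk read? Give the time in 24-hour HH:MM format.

1 February 2019 is a Friday, so the first Sunday is February 3 and the second is February 10.
1 October 2019 is a Tuesday, so Sundays fall on 6, 13, 20, 27; the last is October 27.
At the standard offset (UTC−05:00), 11:15 UTC − 5h = 06:15 Taresk standard time.
The standard-time date in Taresk, 28 October 2019, does not fall between 10 February and 27 October, so daylight saving is not in effect and Taresk is at UTC−05:00.
11:15 UTC − 5h = 06:15 local.

06:15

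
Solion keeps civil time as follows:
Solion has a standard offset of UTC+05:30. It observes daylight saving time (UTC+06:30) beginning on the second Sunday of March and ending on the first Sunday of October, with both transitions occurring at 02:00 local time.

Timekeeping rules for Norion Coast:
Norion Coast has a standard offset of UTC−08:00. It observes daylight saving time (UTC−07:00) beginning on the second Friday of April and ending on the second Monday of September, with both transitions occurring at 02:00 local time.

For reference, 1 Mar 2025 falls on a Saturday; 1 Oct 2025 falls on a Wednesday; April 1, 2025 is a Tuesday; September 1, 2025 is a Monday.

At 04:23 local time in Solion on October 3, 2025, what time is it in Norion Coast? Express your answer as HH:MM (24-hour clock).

13:53

1 March 2025 is a Saturday, so the first Sunday is March 2 and the second is March 9.
1 October 2025 is a Wednesday, so the first Sunday is October 5.
October 3, 2025 falls between 9 March and 5 October, so daylight saving is in effect and Solion is at UTC+06:30.
04:23 Solion − 6h30m = 21:53 UTC (rolling into the previous day, 2 October 2025).
1 April 2025 is a Tuesday, so the first Friday is April 4 and the second is April 11.
1 September 2025 is a Monday, so the first Monday is September 1 and the second is September 8.
At the standard offset (UTC−08:00), 21:53 UTC − 8h = 13:53 Norion Coast standard time.
Daylight saving runs 11 April – 8 September; the standard-time date in Norion Coast, October 2, 2025, is outside that window, so Norion Coast is on standard time at UTC−08:00.
21:53 UTC − 8h = 13:53 Norion Coast.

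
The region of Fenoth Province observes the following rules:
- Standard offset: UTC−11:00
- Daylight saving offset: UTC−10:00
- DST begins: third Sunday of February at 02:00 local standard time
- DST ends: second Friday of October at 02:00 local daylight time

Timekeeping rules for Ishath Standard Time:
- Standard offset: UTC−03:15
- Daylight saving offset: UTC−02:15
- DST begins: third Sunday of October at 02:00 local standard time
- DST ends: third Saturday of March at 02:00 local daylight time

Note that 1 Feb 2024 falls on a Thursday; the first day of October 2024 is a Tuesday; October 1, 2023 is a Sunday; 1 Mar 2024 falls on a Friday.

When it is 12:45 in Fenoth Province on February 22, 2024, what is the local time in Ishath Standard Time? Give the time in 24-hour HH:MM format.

1 February 2024 is a Thursday, so the first Sunday is February 4 and the third is February 18.
1 October 2024 is a Tuesday, so the first Friday is October 4 and the second is October 11.
February 22, 2024 lies within the daylight-saving period (18 February – 11 October), so Fenoth Province is on daylight time, UTC−10:00.
12:45 Fenoth Province + 10h = 22:45 UTC.
1 October 2023 is a Sunday, so the first Sunday is October 1 and the third is October 15.
1 March 2024 is a Friday, so the first Saturday is March 2 and the third is March 16.
At the standard offset (UTC−03:15), 22:45 UTC − 3h15m = 19:30 Ishath Standard Time standard time.
The standard-time date in Ishath Standard Time, February 22, 2024, falls between 15 October 2023 and 16 March 2024, so daylight saving is in effect and Ishath Standard Time is at UTC−02:15.
22:45 UTC − 2h15m = 20:30 Ishath Standard Time.

20:30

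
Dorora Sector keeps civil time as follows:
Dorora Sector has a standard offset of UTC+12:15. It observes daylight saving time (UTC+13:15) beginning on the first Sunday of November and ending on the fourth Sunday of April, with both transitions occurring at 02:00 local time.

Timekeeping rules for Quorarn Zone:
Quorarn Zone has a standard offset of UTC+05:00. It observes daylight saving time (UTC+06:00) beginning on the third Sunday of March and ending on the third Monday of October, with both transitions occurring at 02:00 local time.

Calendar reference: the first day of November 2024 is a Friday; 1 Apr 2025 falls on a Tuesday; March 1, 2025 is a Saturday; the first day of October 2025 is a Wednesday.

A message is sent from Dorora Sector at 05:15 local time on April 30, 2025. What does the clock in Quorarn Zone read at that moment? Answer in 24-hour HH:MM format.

1 November 2024 is a Friday, so the first Sunday is November 3.
1 April 2025 is a Tuesday, so the first Sunday is April 6 and the fourth is April 27.
Daylight saving runs 3 November 2024 – 27 April 2025; April 30, 2025 is outside that window, so Dorora Sector is on standard time at UTC+12:15.
05:15 Dorora Sector − 12h15m = 17:00 UTC (rolling into the previous day, 29 April 2025).
1 March 2025 is a Saturday, so the first Sunday is March 2 and the third is March 16.
1 October 2025 is a Wednesday, so the first Monday is October 6 and the third is October 20.
At the standard offset (UTC+05:00), 17:00 UTC + 5h = 22:00 Quorarn Zone standard time.
The standard-time date in Quorarn Zone, April 29, 2025, lies within the daylight-saving period (16 March – 20 October), so Quorarn Zone is on daylight time, UTC+06:00.
17:00 UTC + 6h = 23:00 Quorarn Zone.

23:00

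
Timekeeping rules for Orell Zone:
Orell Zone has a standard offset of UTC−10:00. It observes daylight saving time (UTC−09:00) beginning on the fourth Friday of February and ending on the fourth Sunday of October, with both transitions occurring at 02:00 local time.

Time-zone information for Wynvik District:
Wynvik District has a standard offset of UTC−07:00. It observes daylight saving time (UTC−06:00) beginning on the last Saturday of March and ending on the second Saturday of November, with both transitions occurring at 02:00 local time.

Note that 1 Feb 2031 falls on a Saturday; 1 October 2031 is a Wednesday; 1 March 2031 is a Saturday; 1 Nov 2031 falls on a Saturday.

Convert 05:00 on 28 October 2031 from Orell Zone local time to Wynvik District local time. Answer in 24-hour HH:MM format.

1 February 2031 is a Saturday, so the first Friday is February 7 and the fourth is February 28.
1 October 2031 is a Wednesday, so the first Sunday is October 5 and the fourth is October 26.
28 October 2031 is outside the daylight-saving period (28 February – 26 October), so Orell Zone is on standard time, UTC−10:00.
05:00 Orell Zone + 10h = 15:00 UTC.
1 March 2031 is a Saturday, so Saturdays fall on 1, 8, 15, 22, 29; the last is March 29.
1 November 2031 is a Saturday, so the first Saturday is November 1 and the second is November 8.
At the standard offset (UTC−07:00), 15:00 UTC − 7h = 08:00 Wynvik District standard time.
The standard-time date in Wynvik District, 28 October 2031, falls between 29 March and 8 November, so daylight saving is in effect and Wynvik District is at UTC−06:00.
15:00 UTC − 6h = 09:00 Wynvik District.

09:00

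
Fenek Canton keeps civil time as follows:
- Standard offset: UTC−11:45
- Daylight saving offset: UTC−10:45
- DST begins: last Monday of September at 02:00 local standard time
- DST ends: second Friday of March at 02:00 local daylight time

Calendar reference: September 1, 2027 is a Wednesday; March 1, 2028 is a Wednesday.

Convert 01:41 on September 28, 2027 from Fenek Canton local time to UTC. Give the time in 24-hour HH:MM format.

1 September 2027 is a Wednesday, so Mondays fall on 6, 13, 20, 27; the last is September 27.
1 March 2028 is a Wednesday, so the first Friday is March 3 and the second is March 10.
September 28, 2027 falls between 27 September 2027 and 10 March 2028, so daylight saving is in effect and Fenek Canton is at UTC−10:45.
01:41 local + 10h45m = 12:26 UTC.

12:26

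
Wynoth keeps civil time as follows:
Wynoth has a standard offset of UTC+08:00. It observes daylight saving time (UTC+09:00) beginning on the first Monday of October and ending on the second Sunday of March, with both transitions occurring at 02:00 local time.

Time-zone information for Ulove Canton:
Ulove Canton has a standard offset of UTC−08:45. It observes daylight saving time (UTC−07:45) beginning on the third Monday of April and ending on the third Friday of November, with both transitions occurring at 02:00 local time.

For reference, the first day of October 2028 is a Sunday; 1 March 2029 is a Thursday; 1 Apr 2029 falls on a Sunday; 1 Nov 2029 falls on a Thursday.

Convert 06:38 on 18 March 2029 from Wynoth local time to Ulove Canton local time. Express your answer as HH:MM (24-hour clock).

1 October 2028 is a Sunday, so the first Monday is October 2.
1 March 2029 is a Thursday, so the first Sunday is March 4 and the second is March 11.
18 March 2029 does not fall between 2 October 2028 and 11 March 2029, so daylight saving is not in effect and Wynoth is at UTC+08:00.
06:38 Wynoth − 8h = 22:38 UTC (rolling into the previous day, 17 March 2029).
1 April 2029 is a Sunday, so the first Monday is April 2 and the third is April 16.
1 November 2029 is a Thursday, so the first Friday is November 2 and the third is November 16.
At the standard offset (UTC−08:45), 22:38 UTC − 8h45m = 13:53 Ulove Canton standard time.
The standard-time date in Ulove Canton, 17 March 2029, is outside the daylight-saving period (16 April – 16 November), so Ulove Canton is on standard time, UTC−08:45.
22:38 UTC − 8h45m = 13:53 Ulove Canton.

13:53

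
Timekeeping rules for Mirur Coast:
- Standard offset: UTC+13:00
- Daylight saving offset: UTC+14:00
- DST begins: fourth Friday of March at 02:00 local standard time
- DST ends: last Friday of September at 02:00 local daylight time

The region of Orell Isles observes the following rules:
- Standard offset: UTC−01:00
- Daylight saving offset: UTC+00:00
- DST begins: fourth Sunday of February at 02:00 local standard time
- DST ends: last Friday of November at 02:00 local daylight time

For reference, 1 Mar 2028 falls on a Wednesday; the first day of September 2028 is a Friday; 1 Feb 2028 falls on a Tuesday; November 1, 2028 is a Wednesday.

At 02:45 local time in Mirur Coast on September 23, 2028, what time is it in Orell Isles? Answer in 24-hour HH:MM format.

1 March 2028 is a Wednesday, so the first Friday is March 3 and the fourth is March 24.
1 September 2028 is a Friday, so Fridays fall on 1, 8, 15, 22, 29; the last is September 29.
Daylight saving runs 24 March – 29 September; September 23, 2028 is inside that window, so Mirur Coast is at UTC+14:00.
02:45 Mirur Coast − 14h = 12:45 UTC (rolling into the previous day, 22 September 2028).
1 February 2028 is a Tuesday, so the first Sunday is February 6 and the fourth is February 27.
1 November 2028 is a Wednesday, so Fridays fall on 3, 10, 17, 24; the last is November 24.
At the standard offset (UTC−01:00), 12:45 UTC − 1h = 11:45 Orell Isles standard time.
The standard-time date in Orell Isles, September 22, 2028, lies within the daylight-saving period (27 February – 24 November), so Orell Isles is on daylight time, UTC+00:00.
12:45 UTC + 0h = 12:45 Orell Isles.

12:45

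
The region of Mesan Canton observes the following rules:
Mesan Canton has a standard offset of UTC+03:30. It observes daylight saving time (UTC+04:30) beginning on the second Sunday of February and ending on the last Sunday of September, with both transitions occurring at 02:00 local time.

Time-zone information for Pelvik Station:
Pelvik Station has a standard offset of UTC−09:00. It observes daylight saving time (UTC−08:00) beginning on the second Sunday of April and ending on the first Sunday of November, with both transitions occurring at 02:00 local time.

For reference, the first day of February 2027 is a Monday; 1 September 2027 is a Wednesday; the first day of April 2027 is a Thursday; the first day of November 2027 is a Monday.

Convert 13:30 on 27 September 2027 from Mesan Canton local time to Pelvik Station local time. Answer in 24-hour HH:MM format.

02:00

1 February 2027 is a Monday, so the first Sunday is February 7 and the second is February 14.
1 September 2027 is a Wednesday, so Sundays fall on 5, 12, 19, 26; the last is September 26.
27 September 2027 is outside the daylight-saving period (14 February – 26 September), so Mesan Canton is on standard time, UTC+03:30.
13:30 Mesan Canton − 3h30m = 10:00 UTC.
1 April 2027 is a Thursday, so the first Sunday is April 4 and the second is April 11.
1 November 2027 is a Monday, so the first Sunday is November 7.
At the standard offset (UTC−09:00), 10:00 UTC − 9h = 01:00 Pelvik Station standard time.
The standard-time date in Pelvik Station, 27 September 2027, lies within the daylight-saving period (11 April – 7 November), so Pelvik Station is on daylight time, UTC−08:00.
10:00 UTC − 8h = 02:00 Pelvik Station.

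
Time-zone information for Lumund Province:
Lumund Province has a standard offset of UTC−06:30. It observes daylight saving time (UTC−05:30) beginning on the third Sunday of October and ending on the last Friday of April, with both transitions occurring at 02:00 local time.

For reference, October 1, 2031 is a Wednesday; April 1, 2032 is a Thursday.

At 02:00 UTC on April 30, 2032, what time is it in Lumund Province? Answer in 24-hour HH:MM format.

1 October 2031 is a Wednesday, so the first Sunday is October 5 and the third is October 19.
1 April 2032 is a Thursday, so Fridays fall on 2, 9, 16, 23, 30; the last is April 30.
At the standard offset (UTC−06:30), 02:00 UTC − 6h30m = 19:30 Lumund Province standard time (rolling into the previous day, 29 April 2032).
Daylight saving runs 19 October 2031 – 30 April 2032; the standard-time date in Lumund Province, April 29, 2032, is inside that window, so Lumund Province is at UTC−05:30.
02:00 UTC − 5h30m = 20:30 local (rolling into the previous day, 29 April 2032).

20:30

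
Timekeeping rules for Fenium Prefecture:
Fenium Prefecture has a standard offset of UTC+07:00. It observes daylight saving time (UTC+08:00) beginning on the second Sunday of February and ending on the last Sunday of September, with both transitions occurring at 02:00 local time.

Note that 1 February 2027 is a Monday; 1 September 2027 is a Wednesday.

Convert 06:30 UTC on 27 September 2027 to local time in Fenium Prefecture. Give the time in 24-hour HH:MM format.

13:30

1 February 2027 is a Monday, so the first Sunday is February 7 and the second is February 14.
1 September 2027 is a Wednesday, so Sundays fall on 5, 12, 19, 26; the last is September 26.
At the standard offset (UTC+07:00), 06:30 UTC + 7h = 13:30 Fenium Prefecture standard time.
Daylight saving runs 14 February – 26 September; the standard-time date in Fenium Prefecture, 27 September 2027, is outside that window, so Fenium Prefecture is on standard time at UTC+07:00.
06:30 UTC + 7h = 13:30 local.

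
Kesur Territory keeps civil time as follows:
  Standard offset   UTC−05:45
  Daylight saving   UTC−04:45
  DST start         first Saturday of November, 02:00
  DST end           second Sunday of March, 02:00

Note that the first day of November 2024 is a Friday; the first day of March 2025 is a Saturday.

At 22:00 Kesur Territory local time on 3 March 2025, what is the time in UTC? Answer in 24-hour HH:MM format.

02:45

1 November 2024 is a Friday, so the first Saturday is November 2.
1 March 2025 is a Saturday, so the first Sunday is March 2 and the second is March 9.
3 March 2025 lies within the daylight-saving period (2 November 2024 – 9 March 2025), so Kesur Territory is on daylight time, UTC−04:45.
22:00 local + 4h45m = 02:45 UTC (rolling into the next day, 4 March 2025).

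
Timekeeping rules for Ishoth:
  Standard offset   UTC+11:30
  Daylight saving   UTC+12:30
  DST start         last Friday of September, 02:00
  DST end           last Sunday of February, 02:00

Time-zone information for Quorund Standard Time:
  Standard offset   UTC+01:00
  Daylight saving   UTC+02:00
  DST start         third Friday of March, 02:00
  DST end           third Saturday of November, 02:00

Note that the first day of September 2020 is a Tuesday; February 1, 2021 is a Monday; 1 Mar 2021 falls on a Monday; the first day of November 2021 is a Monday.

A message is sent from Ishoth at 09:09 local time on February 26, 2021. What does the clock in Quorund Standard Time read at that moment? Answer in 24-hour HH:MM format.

21:39

1 September 2020 is a Tuesday, so Fridays fall on 4, 11, 18, 25; the last is September 25.
1 February 2021 is a Monday, so Sundays fall on 7, 14, 21, 28; the last is February 28.
Daylight saving runs 25 September 2020 – 28 February 2021; February 26, 2021 is inside that window, so Ishoth is at UTC+12:30.
09:09 Ishoth − 12h30m = 20:39 UTC (rolling into the previous day, 25 February 2021).
1 March 2021 is a Monday, so the first Friday is March 5 and the third is March 19.
1 November 2021 is a Monday, so the first Saturday is November 6 and the third is November 20.
At the standard offset (UTC+01:00), 20:39 UTC + 1h = 21:39 Quorund Standard Time standard time.
The standard-time date in Quorund Standard Time, February 25, 2021, is outside the daylight-saving period (19 March – 20 November), so Quorund Standard Time is on standard time, UTC+01:00.
20:39 UTC + 1h = 21:39 Quorund Standard Time.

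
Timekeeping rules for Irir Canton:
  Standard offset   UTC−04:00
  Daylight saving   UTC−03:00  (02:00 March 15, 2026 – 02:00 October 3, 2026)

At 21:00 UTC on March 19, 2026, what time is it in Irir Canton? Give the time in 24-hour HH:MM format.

At the standard offset (UTC−04:00), 21:00 UTC − 4h = 17:00 Irir Canton standard time.
Daylight saving runs 15 March – 3 October; the standard-time date in Irir Canton, March 19, 2026, is inside that window, so Irir Canton is at UTC−03:00.
21:00 UTC − 3h = 18:00 local.

18:00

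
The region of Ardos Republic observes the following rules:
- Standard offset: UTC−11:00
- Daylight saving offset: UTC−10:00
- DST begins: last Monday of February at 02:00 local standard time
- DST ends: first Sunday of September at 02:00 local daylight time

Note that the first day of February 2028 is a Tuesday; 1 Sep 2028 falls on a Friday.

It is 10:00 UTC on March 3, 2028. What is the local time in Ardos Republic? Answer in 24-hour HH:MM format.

1 February 2028 is a Tuesday, so Mondays fall on 7, 14, 21, 28; the last is February 28.
1 September 2028 is a Friday, so the first Sunday is September 3.
At the standard offset (UTC−11:00), 10:00 UTC − 11h = 23:00 Ardos Republic standard time (rolling into the previous day, 2 March 2028).
The standard-time date in Ardos Republic, March 2, 2028, falls between 28 February and 3 September, so daylight saving is in effect and Ardos Republic is at UTC−10:00.
10:00 UTC − 10h = 00:00 local.

00:00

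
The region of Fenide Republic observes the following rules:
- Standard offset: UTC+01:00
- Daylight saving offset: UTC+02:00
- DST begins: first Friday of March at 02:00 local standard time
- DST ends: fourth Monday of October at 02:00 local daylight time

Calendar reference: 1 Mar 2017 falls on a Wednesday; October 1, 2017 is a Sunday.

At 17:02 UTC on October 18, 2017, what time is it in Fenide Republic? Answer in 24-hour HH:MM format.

1 March 2017 is a Wednesday, so the first Friday is March 3.
1 October 2017 is a Sunday, so the first Monday is October 2 and the fourth is October 23.
At the standard offset (UTC+01:00), 17:02 UTC + 1h = 18:02 Fenide Republic standard time.
The standard-time date in Fenide Republic, October 18, 2017, falls between 3 March and 23 October, so daylight saving is in effect and Fenide Republic is at UTC+02:00.
17:02 UTC + 2h = 19:02 local.

19:02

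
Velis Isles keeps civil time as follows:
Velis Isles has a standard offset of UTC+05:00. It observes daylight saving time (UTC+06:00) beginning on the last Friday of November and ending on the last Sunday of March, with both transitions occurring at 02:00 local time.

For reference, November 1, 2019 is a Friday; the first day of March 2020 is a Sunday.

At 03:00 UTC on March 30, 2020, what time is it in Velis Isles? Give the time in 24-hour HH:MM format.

08:00

1 November 2019 is a Friday, so Fridays fall on 1, 8, 15, 22, 29; the last is November 29.
1 March 2020 is a Sunday, so Sundays fall on 1, 8, 15, 22, 29; the last is March 29.
At the standard offset (UTC+05:00), 03:00 UTC + 5h = 08:00 Velis Isles standard time.
Daylight saving runs 29 November 2019 – 29 March 2020; the standard-time date in Velis Isles, March 30, 2020, is outside that window, so Velis Isles is on standard time at UTC+05:00.
03:00 UTC + 5h = 08:00 local.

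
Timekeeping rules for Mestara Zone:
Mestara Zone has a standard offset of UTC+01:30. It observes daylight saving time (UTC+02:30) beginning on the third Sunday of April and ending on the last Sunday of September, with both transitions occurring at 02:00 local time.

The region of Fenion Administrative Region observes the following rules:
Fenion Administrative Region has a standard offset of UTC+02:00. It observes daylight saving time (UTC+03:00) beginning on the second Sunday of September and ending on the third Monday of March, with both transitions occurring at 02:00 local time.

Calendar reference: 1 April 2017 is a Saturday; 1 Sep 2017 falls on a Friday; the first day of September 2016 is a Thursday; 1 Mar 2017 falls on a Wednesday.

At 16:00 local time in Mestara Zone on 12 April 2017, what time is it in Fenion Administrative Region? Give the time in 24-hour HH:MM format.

16:30

1 April 2017 is a Saturday, so the first Sunday is April 2 and the third is April 16.
1 September 2017 is a Friday, so Sundays fall on 3, 10, 17, 24; the last is September 24.
Daylight saving runs 16 April – 24 September; 12 April 2017 is outside that window, so Mestara Zone is on standard time at UTC+01:30.
16:00 Mestara Zone − 1h30m = 14:30 UTC.
1 September 2016 is a Thursday, so the first Sunday is September 4 and the second is September 11.
1 March 2017 is a Wednesday, so the first Monday is March 6 and the third is March 20.
At the standard offset (UTC+02:00), 14:30 UTC + 2h = 16:30 Fenion Administrative Region standard time.
The standard-time date in Fenion Administrative Region, 12 April 2017, does not fall between 11 September 2016 and 20 March 2017, so daylight saving is not in effect and Fenion Administrative Region is at UTC+02:00.
14:30 UTC + 2h = 16:30 Fenion Administrative Region.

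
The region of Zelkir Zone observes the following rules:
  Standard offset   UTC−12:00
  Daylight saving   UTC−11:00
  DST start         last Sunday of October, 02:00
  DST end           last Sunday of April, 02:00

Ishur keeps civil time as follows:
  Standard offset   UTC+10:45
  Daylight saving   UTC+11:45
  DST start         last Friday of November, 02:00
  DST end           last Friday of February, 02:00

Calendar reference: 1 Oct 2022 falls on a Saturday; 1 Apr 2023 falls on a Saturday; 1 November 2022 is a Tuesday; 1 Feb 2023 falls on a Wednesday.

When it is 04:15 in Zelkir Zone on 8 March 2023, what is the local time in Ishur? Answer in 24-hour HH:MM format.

02:00

1 October 2022 is a Saturday, so Sundays fall on 2, 9, 16, 23, 30; the last is October 30.
1 April 2023 is a Saturday, so Sundays fall on 2, 9, 16, 23, 30; the last is April 30.
8 March 2023 falls between 30 October 2022 and 30 April 2023, so daylight saving is in effect and Zelkir Zone is at UTC−11:00.
04:15 Zelkir Zone + 11h = 15:15 UTC.
1 November 2022 is a Tuesday, so Fridays fall on 4, 11, 18, 25; the last is November 25.
1 February 2023 is a Wednesday, so Fridays fall on 3, 10, 17, 24; the last is February 24.
At the standard offset (UTC+10:45), 15:15 UTC + 10h45m = 02:00 Ishur standard time (rolling into the next day, 9 March 2023).
Daylight saving runs 25 November 2022 – 24 February 2023; the standard-time date in Ishur, 9 March 2023, is outside that window, so Ishur is on standard time at UTC+10:45.
15:15 UTC + 10h45m = 02:00 Ishur (rolling into the next day, 9 March 2023).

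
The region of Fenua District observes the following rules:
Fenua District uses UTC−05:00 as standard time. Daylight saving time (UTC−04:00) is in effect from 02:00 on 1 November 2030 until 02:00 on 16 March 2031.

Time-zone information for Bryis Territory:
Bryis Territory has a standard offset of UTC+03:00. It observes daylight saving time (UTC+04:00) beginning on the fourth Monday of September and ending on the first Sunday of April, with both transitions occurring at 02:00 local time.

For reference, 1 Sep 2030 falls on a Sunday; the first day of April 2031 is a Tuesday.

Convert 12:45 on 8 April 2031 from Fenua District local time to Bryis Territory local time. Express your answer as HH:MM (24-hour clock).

20:45

8 April 2031 does not fall between 1 November 2030 and 16 March 2031, so daylight saving is not in effect and Fenua District is at UTC−05:00.
12:45 Fenua District + 5h = 17:45 UTC.
1 September 2030 is a Sunday, so the first Monday is September 2 and the fourth is September 23.
1 April 2031 is a Tuesday, so the first Sunday is April 6.
At the standard offset (UTC+03:00), 17:45 UTC + 3h = 20:45 Bryis Territory standard time.
The standard-time date in Bryis Territory, 8 April 2031, does not fall between 23 September 2030 and 6 April 2031, so daylight saving is not in effect and Bryis Territory is at UTC+03:00.
17:45 UTC + 3h = 20:45 Bryis Territory.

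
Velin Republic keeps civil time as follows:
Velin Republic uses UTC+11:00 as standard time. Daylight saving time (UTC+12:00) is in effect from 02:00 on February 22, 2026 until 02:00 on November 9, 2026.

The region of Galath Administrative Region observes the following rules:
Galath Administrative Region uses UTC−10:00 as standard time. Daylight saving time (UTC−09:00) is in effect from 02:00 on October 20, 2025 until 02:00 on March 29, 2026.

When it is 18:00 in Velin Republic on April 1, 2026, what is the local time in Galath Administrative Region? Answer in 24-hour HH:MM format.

20:00

April 1, 2026 lies within the daylight-saving period (22 February – 9 November), so Velin Republic is on daylight time, UTC+12:00.
18:00 Velin Republic − 12h = 06:00 UTC.
At the standard offset (UTC−10:00), 06:00 UTC − 10h = 20:00 Galath Administrative Region standard time (rolling into the previous day, 31 March 2026).
Daylight saving runs 20 October 2025 – 29 March 2026; the standard-time date in Galath Administrative Region, March 31, 2026, is outside that window, so Galath Administrative Region is on standard time at UTC−10:00.
06:00 UTC − 10h = 20:00 Galath Administrative Region (rolling into the previous day, 31 March 2026).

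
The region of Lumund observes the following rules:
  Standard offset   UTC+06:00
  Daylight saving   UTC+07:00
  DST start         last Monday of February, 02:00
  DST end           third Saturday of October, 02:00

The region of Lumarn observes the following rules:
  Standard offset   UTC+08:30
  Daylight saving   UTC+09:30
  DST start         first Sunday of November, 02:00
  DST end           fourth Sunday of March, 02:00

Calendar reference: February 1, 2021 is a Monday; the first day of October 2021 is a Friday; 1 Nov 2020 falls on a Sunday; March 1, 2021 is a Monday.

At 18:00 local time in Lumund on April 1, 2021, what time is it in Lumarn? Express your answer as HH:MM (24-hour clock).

1 February 2021 is a Monday, so Mondays fall on 1, 8, 15, 22; the last is February 22.
1 October 2021 is a Friday, so the first Saturday is October 2 and the third is October 16.
Daylight saving runs 22 February – 16 October; April 1, 2021 is inside that window, so Lumund is at UTC+07:00.
18:00 Lumund − 7h = 11:00 UTC.
1 November 2020 is a Sunday, so the first Sunday is November 1.
1 March 2021 is a Monday, so the first Sunday is March 7 and the fourth is March 28.
At the standard offset (UTC+08:30), 11:00 UTC + 8h30m = 19:30 Lumarn standard time.
The standard-time date in Lumarn, April 1, 2021, does not fall between 1 November 2020 and 28 March 2021, so daylight saving is not in effect and Lumarn is at UTC+08:30.
11:00 UTC + 8h30m = 19:30 Lumarn.

19:30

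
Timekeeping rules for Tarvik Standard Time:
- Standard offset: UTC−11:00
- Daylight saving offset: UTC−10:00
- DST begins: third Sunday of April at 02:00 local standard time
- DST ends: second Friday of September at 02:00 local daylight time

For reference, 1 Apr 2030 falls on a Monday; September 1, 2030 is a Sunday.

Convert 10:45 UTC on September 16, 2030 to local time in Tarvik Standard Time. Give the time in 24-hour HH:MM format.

23:45

1 April 2030 is a Monday, so the first Sunday is April 7 and the third is April 21.
1 September 2030 is a Sunday, so the first Friday is September 6 and the second is September 13.
At the standard offset (UTC−11:00), 10:45 UTC − 11h = 23:45 Tarvik Standard Time standard time (rolling into the previous day, 15 September 2030).
The standard-time date in Tarvik Standard Time, September 15, 2030, does not fall between 21 April and 13 September, so daylight saving is not in effect and Tarvik Standard Time is at UTC−11:00.
10:45 UTC − 11h = 23:45 local (rolling into the previous day, 15 September 2030).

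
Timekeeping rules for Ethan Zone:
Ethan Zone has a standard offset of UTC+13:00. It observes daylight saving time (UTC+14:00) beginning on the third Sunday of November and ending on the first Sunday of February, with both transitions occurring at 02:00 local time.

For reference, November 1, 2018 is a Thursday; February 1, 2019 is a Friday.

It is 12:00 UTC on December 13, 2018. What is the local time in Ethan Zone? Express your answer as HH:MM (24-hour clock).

02:00

1 November 2018 is a Thursday, so the first Sunday is November 4 and the third is November 18.
1 February 2019 is a Friday, so the first Sunday is February 3.
At the standard offset (UTC+13:00), 12:00 UTC + 13h = 01:00 Ethan Zone standard time (rolling into the next day, 14 December 2018).
Daylight saving runs 18 November 2018 – 3 February 2019; the standard-time date in Ethan Zone, December 14, 2018, is inside that window, so Ethan Zone is at UTC+14:00.
12:00 UTC + 14h = 02:00 local (rolling into the next day, 14 December 2018).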